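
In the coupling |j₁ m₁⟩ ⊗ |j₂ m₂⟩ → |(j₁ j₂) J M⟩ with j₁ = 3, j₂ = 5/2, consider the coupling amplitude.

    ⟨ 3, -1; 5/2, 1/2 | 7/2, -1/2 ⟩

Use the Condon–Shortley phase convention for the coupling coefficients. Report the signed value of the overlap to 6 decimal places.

triangle: 2!·4!·3!/10! = 288/3628800
(j±m)!: 2!·4!·3!·2!·3!·4! = 82944
prefactor² = (2J+1)·Δ·N² = 9216/175
  k=0: +1/(0!·2!·4!·3!·0!·0!) = 1/288
  k=1: −1/(1!·1!·3!·2!·1!·1!) = -1/12
  k=2: +1/(2!·0!·2!·1!·2!·2!) = 1/16
Σ = -5/288  ⇒  CG² = 9216/175·(-5/288)² = 1/63
CG = −√(1/63) = -0.125988

−√(1/63) ≈ -0.125988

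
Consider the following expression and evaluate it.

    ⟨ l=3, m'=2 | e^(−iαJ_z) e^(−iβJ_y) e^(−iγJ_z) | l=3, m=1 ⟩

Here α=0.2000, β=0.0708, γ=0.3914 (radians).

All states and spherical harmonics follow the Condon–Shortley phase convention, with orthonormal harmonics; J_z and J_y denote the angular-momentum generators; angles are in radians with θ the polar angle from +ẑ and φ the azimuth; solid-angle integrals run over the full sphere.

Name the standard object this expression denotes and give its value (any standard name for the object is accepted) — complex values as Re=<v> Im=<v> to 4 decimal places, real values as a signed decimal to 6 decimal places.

Wigner D-matrix element, Re=-0.0782 Im=0.0792

This is a Wigner D-matrix element — the rotation-matrix element ⟨l m'| R(α,β,γ) |l m⟩ in the angular-momentum basis.
D^3_{2,1}(0.2000,0.0708,0.3914) = e^{-i·2·0.2000}·d^3_{2,1}(0.0708)·e^{-i·1·0.3914}. Compute d first:
c=cos(0.070800/2)=0.999373, s=sin(0.070800/2)=0.035393; N=√[120·1·24·2]=75.894664
k: max(0,(1)−(2))=0 … min(3+(1),3−(2))=1
  k=0: (−1)^1·75.8947/(24)·0.9994^5·0.0354^1 = -0.111571
  k=1: (−1)^2·75.8947/(12)·0.9994^3·0.0354^3 = +0.000280
d^3_{2,1}(0.0708) = -0.111571 +0.000280 = -0.111291
Phases: e^{-i·(2)·0.2000}=+0.921061-0.389418i, e^{-i·(1)·0.3914}=+0.924376-0.381483i ⇒ D=-0.078221+0.079166i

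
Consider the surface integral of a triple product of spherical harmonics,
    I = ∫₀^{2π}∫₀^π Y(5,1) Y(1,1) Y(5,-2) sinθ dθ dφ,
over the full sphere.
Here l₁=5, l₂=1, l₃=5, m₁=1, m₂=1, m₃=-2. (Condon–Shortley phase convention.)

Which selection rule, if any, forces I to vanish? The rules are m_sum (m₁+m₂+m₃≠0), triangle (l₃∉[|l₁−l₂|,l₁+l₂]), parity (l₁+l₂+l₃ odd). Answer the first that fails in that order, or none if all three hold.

Σmᵢ = 0  ✓
l₃∈[|l₁−l₂|,l₁+l₂]=[4,6], have l₃=5  ✓
Σlᵢ = 11 ⇒ odd  ✗

parity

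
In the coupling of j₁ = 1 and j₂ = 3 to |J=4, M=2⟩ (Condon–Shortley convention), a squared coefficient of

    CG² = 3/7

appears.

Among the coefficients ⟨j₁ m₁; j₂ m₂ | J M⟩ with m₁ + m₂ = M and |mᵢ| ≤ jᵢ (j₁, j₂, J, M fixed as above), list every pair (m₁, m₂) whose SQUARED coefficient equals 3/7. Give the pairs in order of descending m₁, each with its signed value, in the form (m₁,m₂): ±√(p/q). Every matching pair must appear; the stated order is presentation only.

Admissible pairs with m₁+m₂ = M = 2: (-1,3), (0,2), (1,1)
  (m₁,m₂)=(1,1): CG² = 15/28, CG = +√(15/28)
  (m₁,m₂)=(0,2): CG² = 3/7, CG = +√(3/7)   ← matches the target
  (m₁,m₂)=(-1,3): CG² = 1/28, CG = +√(1/28)
Pairs with CG² = 3/7: (0,2): +√(3/7)

(0,2): +√(3/7)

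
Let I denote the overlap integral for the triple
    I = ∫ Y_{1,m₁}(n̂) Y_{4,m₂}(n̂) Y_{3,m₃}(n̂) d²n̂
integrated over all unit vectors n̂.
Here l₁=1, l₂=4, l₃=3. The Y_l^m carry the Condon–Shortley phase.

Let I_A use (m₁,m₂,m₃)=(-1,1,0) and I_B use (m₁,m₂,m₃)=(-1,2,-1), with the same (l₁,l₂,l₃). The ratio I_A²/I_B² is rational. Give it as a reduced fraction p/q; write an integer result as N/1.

l's match ⇒ only the (l;m) 3-j factors differ between A and B.
A: triangle coeff Δ(1,4,3) = 1/252; Σ_t [2,2]: t=2:+1/72 = 1/72; (3j)²=5/126 [(1 4 3; -1 1 0)], sign=-1
B: triangle coeff Δ(1,4,3) = 1/252; Σ_t [2,2]: t=2:+1/96 = 1/96; (3j)²=5/84 [(1 4 3; -1 2 -1)], sign=+1
I_A²/I_B² = (5/126)/(5/84) = 2/3

2/3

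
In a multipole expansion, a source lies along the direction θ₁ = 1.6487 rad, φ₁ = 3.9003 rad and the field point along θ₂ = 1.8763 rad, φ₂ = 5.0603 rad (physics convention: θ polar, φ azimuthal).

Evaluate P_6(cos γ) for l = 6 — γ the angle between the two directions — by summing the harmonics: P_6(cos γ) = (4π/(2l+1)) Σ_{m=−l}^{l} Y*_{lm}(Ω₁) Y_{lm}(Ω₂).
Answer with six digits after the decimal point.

0.295972

Term-by-term m-sum for l=6 (normalisation 4π/13 = 0.966644):
  m=-6: (-0.075642, -0.468290) × (0.179555, 0.316035) = (0.134414, -0.107989)  (running Σ = (0.134414, -0.107989))
  m=-5: (-0.101965, -0.077828) × (-0.391461, 0.066697) = (0.045106, 0.023666)  (running Σ = (0.179520, -0.084324))
  m=-4: (0.327116, -0.035057) × (-0.000257, 0.001420) = (-0.000034, 0.000473)  (running Σ = (0.179486, -0.083850))
  m=-3: (0.095529, -0.112198) × (-0.294482, -0.171382) = (-0.047360, 0.016668)  (running Σ = (0.132126, -0.067182))
  m=-2: (0.015410, 0.288411) × (0.081465, -0.068037) = (0.020878, 0.022447)  (running Σ = (0.153004, -0.044735))
  m=-1: (0.111801, 0.105987) × (-0.102985, -0.283969) = (0.018583, -0.042663)  (running Σ = (0.171587, -0.087398))
  m=0: (-0.278150, -0.000000) × (0.132980, 0.000000) = (-0.036989, -0.000000)  (running Σ = (0.134598, -0.087398))
  m=1: (-0.111801, 0.105987) × (0.102985, -0.283969) = (0.018583, 0.042663)  (running Σ = (0.153182, -0.044735))
  m=2: (0.015410, -0.288411) × (0.081465, 0.068037) = (0.020878, -0.022447)  (running Σ = (0.174059, -0.067182))
  m=3: (-0.095529, -0.112198) × (0.294482, -0.171382) = (-0.047360, -0.016668)  (running Σ = (0.126699, -0.083850))
  m=4: (0.327116, 0.035057) × (-0.000257, -0.001420) = (-0.000034, -0.000473)  (running Σ = (0.126665, -0.084324))
  m=5: (0.101965, -0.077828) × (0.391461, 0.066697) = (0.045106, -0.023666)  (running Σ = (0.171771, -0.107989))
  m=6: (-0.075642, 0.468290) × (0.179555, -0.316035) = (0.134414, 0.107989)  (running Σ = (0.306185, 0.000000))
Accumulated sum (0.306185, 0.000000); after 4π/(2l+1) scaling, (0.295972, 0.000000) ⇒ P_6 = 0.295972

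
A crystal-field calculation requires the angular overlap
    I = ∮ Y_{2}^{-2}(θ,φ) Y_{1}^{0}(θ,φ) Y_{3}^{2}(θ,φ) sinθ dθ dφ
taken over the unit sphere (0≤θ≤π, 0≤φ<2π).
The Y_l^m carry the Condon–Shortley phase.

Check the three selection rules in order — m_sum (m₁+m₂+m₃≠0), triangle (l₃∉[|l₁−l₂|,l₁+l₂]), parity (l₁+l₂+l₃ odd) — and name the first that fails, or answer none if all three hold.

none

m₁+m₂+m₃ = -2 + 0 + 2 = 0  ✓
triangle: |2−1|=1 ≤ l₃=3 ≤ 2+1=3  ✓
parity: l₁+l₂+l₃ = 6 is even  ✓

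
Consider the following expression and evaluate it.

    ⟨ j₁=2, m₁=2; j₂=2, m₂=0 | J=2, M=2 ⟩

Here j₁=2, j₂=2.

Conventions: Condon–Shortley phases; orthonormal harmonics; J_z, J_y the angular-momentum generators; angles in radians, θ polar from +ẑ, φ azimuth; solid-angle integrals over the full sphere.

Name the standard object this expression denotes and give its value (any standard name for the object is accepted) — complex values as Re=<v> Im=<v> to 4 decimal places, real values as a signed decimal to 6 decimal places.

This is a Clebsch–Gordan (vector-coupling) coefficient.
√[5·2!2!2!/7! · 4!0!2!2!4!0!] = √(128/7)
  +(−1)^0/∏(0,2,0,2,2,0)! = 1/8  (running 1/8)
⟨..|..⟩ = √(128/7)·(1/8) = +0.534522

Clebsch–Gordan coefficient, +√(2/7) ≈ +0.534522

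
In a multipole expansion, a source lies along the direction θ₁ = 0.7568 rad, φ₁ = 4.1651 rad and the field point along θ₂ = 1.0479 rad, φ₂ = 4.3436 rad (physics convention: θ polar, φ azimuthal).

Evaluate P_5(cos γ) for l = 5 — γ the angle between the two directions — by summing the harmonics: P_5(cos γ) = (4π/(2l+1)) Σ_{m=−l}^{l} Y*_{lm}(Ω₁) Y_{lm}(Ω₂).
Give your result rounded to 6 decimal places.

0.357225

Term-by-term m-sum for l=5 (normalisation 4π/11 = 1.142397):
  term(m=-5) = (0.010068, -0.012493)   from Y*(Ω₁)=(-0.027914, 0.065087), Y(Ω₂)=(-0.218156, -0.061117)
  term(m=-4) = (0.074011, -0.064131)   from Y*(Ω₁)=(-0.137471, -0.193231), Y(Ω₂)=(0.039436, 0.411074)
  term(m=-3) = (0.101302, -0.060105)   from Y*(Ω₁)=(0.419648, -0.029875), Y(Ω₂)=(0.250325, -0.125407)
  term(m=-2) = (-0.050999, 0.019022)   from Y*(Ω₁)=(-0.155973, 0.302382), Y(Ω₂)=(0.118400, 0.107585)
  term(m=-1) = (0.037923, -0.006842)   from Y*(Ω₁)=(0.060966, 0.100046), Y(Ω₂)=(0.118571, -0.306805)
  term(m=+0) = (-0.031911, -0.000000)   from Y*(Ω₁)=(-0.374001, -0.000000), Y(Ω₂)=(0.085324, 0.000000)
  term(m=+1) = (0.037923, 0.006842)   from Y*(Ω₁)=(-0.060966, 0.100046), Y(Ω₂)=(-0.118571, -0.306805)
  term(m=+2) = (-0.050999, -0.019022)   from Y*(Ω₁)=(-0.155973, -0.302382), Y(Ω₂)=(0.118400, -0.107585)
  term(m=+3) = (0.101302, 0.060105)   from Y*(Ω₁)=(-0.419648, -0.029875), Y(Ω₂)=(-0.250325, -0.125407)
  term(m=+4) = (0.074011, 0.064131)   from Y*(Ω₁)=(-0.137471, 0.193231), Y(Ω₂)=(0.039436, -0.411074)
  term(m=+5) = (0.010068, 0.012493)   from Y*(Ω₁)=(0.027914, 0.065087), Y(Ω₂)=(0.218156, -0.061117)
Σ over m = (0.312698, 0.000000); ×(4π/11) → (0.357225, 0.000000). Real part: 0.357225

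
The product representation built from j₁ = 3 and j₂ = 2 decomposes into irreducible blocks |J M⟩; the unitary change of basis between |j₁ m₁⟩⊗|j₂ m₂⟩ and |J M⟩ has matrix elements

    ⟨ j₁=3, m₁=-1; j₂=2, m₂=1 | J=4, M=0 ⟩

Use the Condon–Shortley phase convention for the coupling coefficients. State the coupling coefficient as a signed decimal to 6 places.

√[9·1!5!3!/10! · 2!4!3!1!4!4!] = √(10368/35)
  +(−1)^0/∏(0,1,4,3,1,0)! = 1/144  (running 1/144)
  +(−1)^1/∏(1,0,3,2,2,1)! = -1/24  (running -5/144)
⟨..|..⟩ = √(10368/35)·(-5/144) = -0.597614

−√(5/14) = -0.597614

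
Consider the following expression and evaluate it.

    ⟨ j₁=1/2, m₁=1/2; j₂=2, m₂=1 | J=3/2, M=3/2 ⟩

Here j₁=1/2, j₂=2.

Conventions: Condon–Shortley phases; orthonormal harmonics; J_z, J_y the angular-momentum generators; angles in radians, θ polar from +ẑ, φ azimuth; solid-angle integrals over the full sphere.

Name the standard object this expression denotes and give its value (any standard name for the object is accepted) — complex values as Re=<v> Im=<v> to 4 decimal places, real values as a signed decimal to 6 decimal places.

Clebsch–Gordan coefficient, +√(1/5) ≈ +0.447214

This is a Clebsch–Gordan (vector-coupling) coefficient.
j₁+j₂−J=1  J+j₁−j₂=0  J−j₁+j₂=3  j₁+j₂+J+1=5
(j₁±m₁, j₂±m₂, J±M) = (1,0,3,1,3,0)
P² = 36/5
sum k=0..0:
  [0] +1/6 = 1/6
S = 1/6
C² = P²·S² = 1/5 ; C = +0.447214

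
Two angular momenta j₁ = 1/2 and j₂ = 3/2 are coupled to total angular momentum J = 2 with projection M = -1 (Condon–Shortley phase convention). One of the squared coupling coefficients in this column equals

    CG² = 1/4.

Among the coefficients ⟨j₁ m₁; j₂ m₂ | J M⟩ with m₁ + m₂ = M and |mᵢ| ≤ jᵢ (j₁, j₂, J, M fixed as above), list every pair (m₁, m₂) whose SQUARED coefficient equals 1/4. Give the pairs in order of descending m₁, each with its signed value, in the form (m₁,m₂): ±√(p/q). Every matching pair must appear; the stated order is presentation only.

(1/2,-3/2): +√(1/4)

Admissible pairs with m₁+m₂ = M = -1: (-1/2,-1/2), (1/2,-3/2)
  (m₁,m₂)=(1/2,-3/2): CG² = 1/4, CG = +√(1/4)   ← matches the target
  (m₁,m₂)=(-1/2,-1/2): CG² = 3/4, CG = +√(3/4)
Pairs with CG² = 1/4: (1/2,-3/2): +√(1/4)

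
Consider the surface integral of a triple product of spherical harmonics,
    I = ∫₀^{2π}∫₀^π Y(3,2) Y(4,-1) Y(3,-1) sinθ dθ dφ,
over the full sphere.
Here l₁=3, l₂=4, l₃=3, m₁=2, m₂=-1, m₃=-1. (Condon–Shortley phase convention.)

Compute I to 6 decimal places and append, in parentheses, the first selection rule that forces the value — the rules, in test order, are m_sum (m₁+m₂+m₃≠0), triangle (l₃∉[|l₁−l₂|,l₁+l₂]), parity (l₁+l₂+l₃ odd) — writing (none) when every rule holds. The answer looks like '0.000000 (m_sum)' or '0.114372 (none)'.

0.145070 (none)

Checks pass: Σm=0; 10 even; l₃=3∈[1,7].
(2·3+1)(2·4+1)(2·3+1) = 441
Δ: 4! 2! 4! / 11! → 1/34650
sum: t=1:−1/72 t=2:+1/16 t=3:−1/72 = 5/144
3j²(3 4 3; 0 0 0) = Δ·Π!·Σ² = 2/77  (sign -1)
sum: t=0:+1/144 t=1:−1/48 = -1/72
3j²(3 4 3; 2 -1 -1) = Δ·Π!·Σ² = 16/693  (sign -1)
combine: 4πI² = 441·2/77·16/693 = 32/121
take √, sign +1: I = 0.14506992
No selection rule forces the value: the integral is nonzero (none).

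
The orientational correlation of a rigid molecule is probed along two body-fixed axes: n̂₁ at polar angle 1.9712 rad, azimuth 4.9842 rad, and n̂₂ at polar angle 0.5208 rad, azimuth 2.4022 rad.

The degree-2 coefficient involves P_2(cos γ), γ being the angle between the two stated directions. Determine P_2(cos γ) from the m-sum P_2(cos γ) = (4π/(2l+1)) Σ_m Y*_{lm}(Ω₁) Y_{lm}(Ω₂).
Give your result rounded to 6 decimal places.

Summing Y*_{l m}(θ₁,φ₁)·Y_{l m}(θ₂,φ₂) over m ∈ [−2, 2]; prefactor 4π/(2·2+1) = 2.513274:
  term(m=-2) = +0.013672-0.028187i   from Y*(Ω₁)=-0.280361-0.169440i, Y(Ω₂)=+0.008787+0.095229i
  term(m=-1) = +0.078363-0.049085i   from Y*(Ω₁)=-0.074452+0.267132i, Y(Ω₂)=-0.246369-0.224683i
  term(m=+0) = -0.068058-0.000000i   from Y*(Ω₁)=-0.171633-0.000000i, Y(Ω₂)=+0.396529+0.000000i
  term(m=+1) = +0.078363+0.049085i   from Y*(Ω₁)=+0.074452+0.267132i, Y(Ω₂)=+0.246369-0.224683i
  term(m=+2) = +0.013672+0.028187i   from Y*(Ω₁)=-0.280361+0.169440i, Y(Ω₂)=+0.008787-0.095229i
Total Σ_m = +0.116012+0.000000i. Multiply by 2.513274: +0.291570+0.000000i. P_2(cos γ) = 0.291570

0.291570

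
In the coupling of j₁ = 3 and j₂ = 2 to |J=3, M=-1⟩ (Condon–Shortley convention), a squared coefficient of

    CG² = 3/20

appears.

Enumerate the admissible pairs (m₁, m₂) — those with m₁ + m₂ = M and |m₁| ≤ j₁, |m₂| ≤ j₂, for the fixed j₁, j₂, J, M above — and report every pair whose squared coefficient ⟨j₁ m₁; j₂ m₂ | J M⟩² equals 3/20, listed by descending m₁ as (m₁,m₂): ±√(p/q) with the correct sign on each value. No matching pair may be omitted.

(-1,0): −√(3/20)

Admissible pairs with m₁+m₂ = M = -1: (-3,2), (-2,1), (-1,0), (0,-1), (1,-2)
  (m₁,m₂)=(1,-2): CG² = 2/5, CG = +√(2/5)
  (m₁,m₂)=(0,-1): CG² = 1/30, CG = −√(1/30)
  (m₁,m₂)=(-1,0): CG² = 3/20, CG = −√(3/20)   ← matches the target
  (m₁,m₂)=(-2,1): CG² = 1/4, CG = +√(1/4)
  (m₁,m₂)=(-3,2): CG² = 1/6, CG = +√(1/6)
Pairs with CG² = 3/20: (-1,0): −√(3/20)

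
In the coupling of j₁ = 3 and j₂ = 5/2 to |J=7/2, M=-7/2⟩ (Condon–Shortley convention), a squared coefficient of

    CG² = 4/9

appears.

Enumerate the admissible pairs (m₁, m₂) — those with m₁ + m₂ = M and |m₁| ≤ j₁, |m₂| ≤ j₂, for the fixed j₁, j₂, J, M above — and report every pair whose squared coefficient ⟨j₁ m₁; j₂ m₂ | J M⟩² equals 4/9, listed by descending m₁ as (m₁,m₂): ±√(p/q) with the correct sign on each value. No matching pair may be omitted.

(-2,-3/2): −√(4/9)

Admissible pairs with m₁+m₂ = M = -7/2: (-3,-1/2), (-2,-3/2), (-1,-5/2)
  (m₁,m₂)=(-1,-5/2): CG² = 2/9, CG = +√(2/9)
  (m₁,m₂)=(-2,-3/2): CG² = 4/9, CG = −√(4/9)   ← matches the target
  (m₁,m₂)=(-3,-1/2): CG² = 1/3, CG = +√(1/3)
Pairs with CG² = 4/9: (-2,-3/2): −√(4/9)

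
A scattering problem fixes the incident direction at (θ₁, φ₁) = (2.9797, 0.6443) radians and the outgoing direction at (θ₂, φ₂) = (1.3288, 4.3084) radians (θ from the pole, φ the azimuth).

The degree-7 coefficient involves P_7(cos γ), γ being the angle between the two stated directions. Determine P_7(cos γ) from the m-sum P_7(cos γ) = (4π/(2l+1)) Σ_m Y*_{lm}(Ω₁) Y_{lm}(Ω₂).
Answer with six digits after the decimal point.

0.082106

Addition theorem: P_7(cos γ) = (4π/15) Σ_m Y*_{lm}(Ω₁) Y_{lm}(Ω₂), m = −7…7:
  term(m=-7) = (0.000000, -0.000000)   from Y*(Ω₁)=(-0.000000, -0.000001), Y(Ω₂)=(0.125439, 0.386706)
  term(m=-6) = (0.000012, 0.000000)   from Y*(Ω₁)=(0.000024, 0.000021), Y(Ω₂)=(0.282858, -0.246917)
  term(m=-5) = (-0.000032, -0.000019)   from Y*(Ω₁)=(-0.000464, -0.000037), Y(Ω₂)=(0.072256, 0.034828)
  term(m=-4) = (-0.000825, -0.001444)   from Y*(Ω₁)=(0.003991, -0.002527), Y(Ω₂)=(0.015895, -0.351726)
  term(m=-3) = (0.000004, -0.001112)   from Y*(Ω₁)=(-0.012208, 0.032227), Y(Ω₂)=(-0.030204, 0.011329)
  term(m=-2) = (-0.028352, 0.048861)   from Y*(Ω₁)=(-0.048623, -0.167703), Y(Ω₂)=(-0.223546, -0.233876)
  term(m=-1) = (-0.035435, 0.020407)   from Y*(Ω₁)=(0.438770, 0.329625), Y(Ω₂)=(-0.029289, 0.068512)
  term(m=+0) = (0.227263, 0.000000)   from Y*(Ω₁)=(-0.726582, -0.000000), Y(Ω₂)=(-0.312784, 0.000000)
  term(m=+1) = (-0.035435, -0.020407)   from Y*(Ω₁)=(-0.438770, 0.329625), Y(Ω₂)=(0.029289, 0.068512)
  term(m=+2) = (-0.028352, -0.048861)   from Y*(Ω₁)=(-0.048623, 0.167703), Y(Ω₂)=(-0.223546, 0.233876)
  term(m=+3) = (0.000004, 0.001112)   from Y*(Ω₁)=(0.012208, 0.032227), Y(Ω₂)=(0.030204, 0.011329)
  term(m=+4) = (-0.000825, 0.001444)   from Y*(Ω₁)=(0.003991, 0.002527), Y(Ω₂)=(0.015895, 0.351726)
  term(m=+5) = (-0.000032, 0.000019)   from Y*(Ω₁)=(0.000464, -0.000037), Y(Ω₂)=(-0.072256, 0.034828)
  term(m=+6) = (0.000012, -0.000000)   from Y*(Ω₁)=(0.000024, -0.000021), Y(Ω₂)=(0.282858, 0.246917)
  term(m=+7) = (0.000000, 0.000000)   from Y*(Ω₁)=(0.000000, -0.000001), Y(Ω₂)=(-0.125439, 0.386706)
Accumulated sum (0.098007, 0.000000); after 4π/(2l+1) scaling, (0.082106, 0.000000) ⇒ P_7 = 0.082106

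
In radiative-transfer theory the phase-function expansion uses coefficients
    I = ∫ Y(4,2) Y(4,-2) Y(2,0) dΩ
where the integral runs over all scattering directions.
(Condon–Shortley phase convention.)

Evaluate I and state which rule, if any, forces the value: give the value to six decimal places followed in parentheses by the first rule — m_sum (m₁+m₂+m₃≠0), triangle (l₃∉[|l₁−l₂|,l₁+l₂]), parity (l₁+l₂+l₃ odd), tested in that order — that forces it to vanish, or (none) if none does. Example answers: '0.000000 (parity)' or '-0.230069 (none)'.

Rules hold: Σm=0, L=10 even, 0≤2≤8.
N = 9·9·5 = 405
Δ = 6!·2!·2!/11! = 1/13860
Racah Σ t=2..4: t=2:+1/192 t=3:−1/36 t=4:+1/192 = -5/288
⇒ 3j(4 4 2; 0 0 0)² = 20/693, sgn -1
Racah Σ t=0..2: t=0:+1/2880 t=1:−1/120 t=2:+1/192 = -1/360
⇒ 3j(4 4 2; 2 -2 0)² = 16/3465, sgn -1
4πI² = N·(3j₀)²·(3jₘ)² = 320/5929
I = +1·√(0.053972/4π) = 0.06553591
No selection rule forces the value: the integral is nonzero (none).

0.065536 (none)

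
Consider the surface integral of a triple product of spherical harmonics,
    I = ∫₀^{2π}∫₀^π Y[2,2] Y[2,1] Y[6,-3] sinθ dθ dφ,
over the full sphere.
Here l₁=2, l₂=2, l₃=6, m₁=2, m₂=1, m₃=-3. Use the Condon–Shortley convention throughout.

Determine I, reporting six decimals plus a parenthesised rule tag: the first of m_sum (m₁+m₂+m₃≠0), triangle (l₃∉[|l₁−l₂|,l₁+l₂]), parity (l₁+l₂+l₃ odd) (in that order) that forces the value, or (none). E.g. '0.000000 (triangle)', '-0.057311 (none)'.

triangle: need 0≤l₃≤4, have 6; I=0

0.000000 (triangle)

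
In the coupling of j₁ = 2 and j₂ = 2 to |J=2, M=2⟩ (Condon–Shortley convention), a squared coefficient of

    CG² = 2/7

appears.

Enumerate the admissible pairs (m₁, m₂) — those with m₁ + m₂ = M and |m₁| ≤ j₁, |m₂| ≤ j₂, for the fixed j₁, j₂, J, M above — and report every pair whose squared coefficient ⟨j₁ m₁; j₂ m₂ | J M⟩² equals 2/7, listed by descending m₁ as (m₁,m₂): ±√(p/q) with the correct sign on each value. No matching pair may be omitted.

(2,0): +√(2/7); (0,2): +√(2/7)

Admissible pairs with m₁+m₂ = M = 2: (0,2), (1,1), (2,0)
  (m₁,m₂)=(2,0): CG² = 2/7, CG = +√(2/7)   ← matches the target
  (m₁,m₂)=(1,1): CG² = 3/7, CG = −√(3/7)
  (m₁,m₂)=(0,2): CG² = 2/7, CG = +√(2/7)   ← matches the target
Pairs with CG² = 2/7: (2,0): +√(2/7); (0,2): +√(2/7)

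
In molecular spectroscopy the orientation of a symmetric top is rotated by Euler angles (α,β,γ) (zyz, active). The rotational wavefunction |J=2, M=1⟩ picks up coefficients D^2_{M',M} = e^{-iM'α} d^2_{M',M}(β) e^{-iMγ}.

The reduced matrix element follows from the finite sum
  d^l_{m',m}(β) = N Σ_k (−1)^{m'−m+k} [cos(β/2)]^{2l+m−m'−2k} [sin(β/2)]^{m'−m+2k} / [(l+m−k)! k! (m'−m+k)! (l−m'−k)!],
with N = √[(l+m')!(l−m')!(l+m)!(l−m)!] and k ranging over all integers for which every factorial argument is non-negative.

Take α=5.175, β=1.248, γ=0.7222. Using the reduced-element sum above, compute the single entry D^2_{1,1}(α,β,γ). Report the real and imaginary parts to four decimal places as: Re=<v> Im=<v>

Re=-0.2230 Im=-0.0906

D^2_{1,1}(5.1750,1.2480,0.7222) = e^{-i·1·5.1750}·d^2_{1,1}(1.2480)·e^{-i·1·0.7222}. Compute d first:
With c≡cos(β/2)=0.811548 and s≡sin(β/2)=0.584286, N=[6·1·6·1]^{1/2}=6.000000
Admissible k: 0..1 (factorial args all ≥0)
  k=0: (−1)^0·6.0000/(6)·0.8115^4·0.5843^0 = +0.433767
  k=1: (−1)^1·6.0000/(2)·0.8115^2·0.5843^2 = -0.674529
d^2_{1,1}(1.2480) = +0.433767 -0.674529 = -0.240762
Phases: e^{-i·(1)·5.1750}=+0.446286+0.894890i, e^{-i·(1)·0.7222}=+0.750353-0.661037i ⇒ D=-0.223048-0.090640i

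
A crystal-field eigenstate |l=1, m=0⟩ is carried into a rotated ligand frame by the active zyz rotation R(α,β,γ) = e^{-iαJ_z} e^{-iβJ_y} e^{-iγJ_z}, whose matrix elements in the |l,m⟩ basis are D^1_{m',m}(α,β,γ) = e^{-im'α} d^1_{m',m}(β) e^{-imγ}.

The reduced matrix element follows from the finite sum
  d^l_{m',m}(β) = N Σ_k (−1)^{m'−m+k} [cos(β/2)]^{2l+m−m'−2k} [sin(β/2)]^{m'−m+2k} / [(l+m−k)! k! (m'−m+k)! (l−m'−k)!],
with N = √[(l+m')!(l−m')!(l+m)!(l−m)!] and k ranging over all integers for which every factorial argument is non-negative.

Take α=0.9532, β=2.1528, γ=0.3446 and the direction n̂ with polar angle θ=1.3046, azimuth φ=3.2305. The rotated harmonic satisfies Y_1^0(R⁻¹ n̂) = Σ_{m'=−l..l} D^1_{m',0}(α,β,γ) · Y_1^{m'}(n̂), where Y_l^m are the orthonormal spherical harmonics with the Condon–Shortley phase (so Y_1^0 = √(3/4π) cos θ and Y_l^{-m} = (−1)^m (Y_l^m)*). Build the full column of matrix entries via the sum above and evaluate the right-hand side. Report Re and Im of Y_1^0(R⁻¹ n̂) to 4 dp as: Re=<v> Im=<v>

Re=-0.3263 Im=0.0000

Need the full column D^1_{m',0} for m'=−1..1 at α=0.9532, β=2.1528, γ=0.3446.
cos(β/2)=0.474500, sin(β/2)=0.880255
d^1_{-1,0}: single k=1 term ⇒ +0.590691;  D = +0.342056+0.481574i
d^1_{0,0}: k∈[0..1] ⇒ +0.225151 -0.774849 = -0.549699;  D = -0.549699+0.000000i
d^1_{1,0}: single k=0 term ⇒ -0.590691;  D = -0.342056+0.481574i
Y_1^{m'}(θ=1.3046,φ=3.2305) and Σ D·Y over m':
  (+0.3421+0.4816i)·(-0.3320+0.0296i)  (-0.5497+0.0000i)·(+0.1285+0.0000i)  (-0.3421+0.4816i)·(+0.3320+0.0296i)
Y_1^0(R⁻¹ n̂) = -0.326291+0.000000i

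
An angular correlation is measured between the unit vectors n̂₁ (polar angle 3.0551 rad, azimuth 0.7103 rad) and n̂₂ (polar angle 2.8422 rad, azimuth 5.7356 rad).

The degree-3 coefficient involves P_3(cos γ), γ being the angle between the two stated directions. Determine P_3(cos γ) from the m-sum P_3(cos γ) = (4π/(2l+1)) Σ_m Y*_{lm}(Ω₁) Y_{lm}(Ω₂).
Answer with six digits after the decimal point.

Addition theorem: P_3(cos γ) = (4π/7) Σ_m Y*_{lm}(Ω₁) Y_{lm}(Ω₂), m = −3…3:
  [-3]  conj(Y_{3,-3})(Ω₁) = -0.000143+0.000228i ; Y_{3,-3}(Ω₂) = -0.000770+0.010677i ; Δ = -0.000002-0.000002i
  [-2]  conj(Y_{3,-2})(Ω₁) = -0.001137-0.007512i ; Y_{3,-2}(Ω₂) = -0.038897-0.075519i ; Δ = -0.000523+0.000378i
  [-1]  conj(Y_{3,-1})(Ω₁) = +0.083876+0.072137i ; Y_{3,-1}(Ω₂) = +0.290130+0.176918i ; Δ = +0.011572+0.035768i
  [+0]  conj(Y_{3,0})(Ω₁) = -0.729691-0.000000i ; Y_{3,0}(Ω₂) = -0.558060+0.000000i ; Δ = +0.407211+0.000000i
  [+1]  conj(Y_{3,1})(Ω₁) = -0.083876+0.072137i ; Y_{3,1}(Ω₂) = -0.290130+0.176918i ; Δ = +0.011572-0.035768i
  [+2]  conj(Y_{3,2})(Ω₁) = -0.001137+0.007512i ; Y_{3,2}(Ω₂) = -0.038897+0.075519i ; Δ = -0.000523-0.000378i
  [+3]  conj(Y_{3,3})(Ω₁) = +0.000143+0.000228i ; Y_{3,3}(Ω₂) = +0.000770+0.010677i ; Δ = -0.000002+0.000002i
Total Σ_m = +0.429305-0.000000i. Multiply by 1.795196: +0.770687-0.000000i. P_3(cos γ) = 0.770687

0.770687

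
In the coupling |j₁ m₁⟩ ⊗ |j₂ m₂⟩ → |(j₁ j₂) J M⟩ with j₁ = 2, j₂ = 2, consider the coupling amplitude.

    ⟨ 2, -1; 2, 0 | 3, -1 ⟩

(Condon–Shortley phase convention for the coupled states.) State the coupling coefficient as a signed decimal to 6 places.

−√(1/5) ≈ -0.447214

triangle: 1!*3!*3!/8! = 36/40320
(j±m)!: 1!*3!*2!*2!*2!*4! = 1152
prefactor² = (2J+1)*Δ*N² = 36/5
  k=0: +1/(0!*1!*3!*2!*0!*1!) = 1/12
  k=1: −1/(1!*0!*2!*1!*1!*2!) = -1/4
Σ = -1/6  ⇒  CG² = 36/5*(-1/6)² = 1/5
CG = −√(1/5) = -0.447214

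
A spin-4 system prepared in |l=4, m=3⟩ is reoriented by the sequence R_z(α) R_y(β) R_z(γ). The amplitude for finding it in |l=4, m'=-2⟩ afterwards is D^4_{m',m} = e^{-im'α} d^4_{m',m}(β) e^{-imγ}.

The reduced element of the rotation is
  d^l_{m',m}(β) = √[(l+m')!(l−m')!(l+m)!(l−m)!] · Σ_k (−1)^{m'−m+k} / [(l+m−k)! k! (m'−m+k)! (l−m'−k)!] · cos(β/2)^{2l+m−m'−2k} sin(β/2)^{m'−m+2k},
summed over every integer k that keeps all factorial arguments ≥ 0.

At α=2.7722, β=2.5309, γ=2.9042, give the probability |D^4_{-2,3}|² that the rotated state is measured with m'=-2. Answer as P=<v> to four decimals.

First d^4_{-2,3}(β=2.5309), then the phase factors e^{-i(-2)α} and e^{-i(3)γ}:
With c≡cos(β/2)=0.300623 and s≡sin(β/2)=0.953743, N=[2·720·5040·1]^{1/2}=2693.993318
k: max(0,(3)−(-2))=5 … min(4+(3),4−(-2))=6
  k=5: (−1)^0·2693.9933/(240)·0.3006^3·0.9537^5 = +0.240664
  k=6: (−1)^1·2693.9933/(720)·0.3006^1·0.9537^7 = -0.807432
d^4_{-2,3}(2.5309) = +0.240664 -0.807432 = -0.566769
|D^4_{-2,3}|² = |d^4_{-2,3}(β)|² = (-0.566769)² = 0.321227 (the z-rotation phases have unit modulus)

P=0.3212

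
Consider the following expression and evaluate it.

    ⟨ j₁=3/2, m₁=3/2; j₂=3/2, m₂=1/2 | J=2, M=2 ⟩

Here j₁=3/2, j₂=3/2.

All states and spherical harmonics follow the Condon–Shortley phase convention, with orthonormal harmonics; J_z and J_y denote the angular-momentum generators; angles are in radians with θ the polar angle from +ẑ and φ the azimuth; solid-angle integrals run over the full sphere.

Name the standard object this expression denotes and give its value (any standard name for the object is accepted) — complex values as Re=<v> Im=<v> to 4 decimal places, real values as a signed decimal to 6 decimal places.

Clebsch–Gordan coefficient, +√(1/2) ≈ +0.707107

This is a Clebsch–Gordan (vector-coupling) coefficient.
triangle: 1!×2!×2!/6! = 4/720
(j±m)!: 3!×0!×2!×1!×4!×0! = 288
prefactor² = (2J+1)×Δ×N² = 8
  k=0: +1/(0!×1!×0!×2!×2!×0!) = 1/4
Σ = 1/4  ⇒  CG² = 8×(1/4)² = 1/2
CG = +√(1/2) = +0.707107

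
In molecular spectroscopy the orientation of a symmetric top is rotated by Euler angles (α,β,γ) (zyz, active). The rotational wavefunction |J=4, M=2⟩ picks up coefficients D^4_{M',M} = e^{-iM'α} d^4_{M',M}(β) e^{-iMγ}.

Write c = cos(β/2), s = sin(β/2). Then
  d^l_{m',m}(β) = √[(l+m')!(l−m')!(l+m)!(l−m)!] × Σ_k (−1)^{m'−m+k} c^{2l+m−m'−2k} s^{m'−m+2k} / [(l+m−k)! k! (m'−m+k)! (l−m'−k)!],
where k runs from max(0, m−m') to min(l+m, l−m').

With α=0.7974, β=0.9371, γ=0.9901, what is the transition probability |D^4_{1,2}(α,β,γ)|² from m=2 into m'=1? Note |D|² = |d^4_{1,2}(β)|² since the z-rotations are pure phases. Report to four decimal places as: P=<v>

First d^4_{1,2}(β=0.9371), then the phase factors e^{-i(1)α} and e^{-i(2)γ}:
Half-angle: c=0.892224, s=0.451593. N=√(120·6·720·2)=1018.233765
k: max(0,(2)−(1))=1 … min(4+(2),4−(1))=3
  k=1: (−1)^0·1018.2338/(240)·0.8922^7·0.4516^1 = +0.862384
  k=2: (−1)^1·1018.2338/(48)·0.8922^5·0.4516^3 = -1.104632
  k=3: (−1)^2·1018.2338/(72)·0.8922^3·0.4516^5 = +0.188657
d^4_{1,2}(0.9371) = +0.862384 -1.104632 +0.188657 = -0.053590
|D^4_{1,2}|² = |d^4_{1,2}(β)|² = (-0.053590)² = 0.002872 (the z-rotation phases have unit modulus)

P=0.0029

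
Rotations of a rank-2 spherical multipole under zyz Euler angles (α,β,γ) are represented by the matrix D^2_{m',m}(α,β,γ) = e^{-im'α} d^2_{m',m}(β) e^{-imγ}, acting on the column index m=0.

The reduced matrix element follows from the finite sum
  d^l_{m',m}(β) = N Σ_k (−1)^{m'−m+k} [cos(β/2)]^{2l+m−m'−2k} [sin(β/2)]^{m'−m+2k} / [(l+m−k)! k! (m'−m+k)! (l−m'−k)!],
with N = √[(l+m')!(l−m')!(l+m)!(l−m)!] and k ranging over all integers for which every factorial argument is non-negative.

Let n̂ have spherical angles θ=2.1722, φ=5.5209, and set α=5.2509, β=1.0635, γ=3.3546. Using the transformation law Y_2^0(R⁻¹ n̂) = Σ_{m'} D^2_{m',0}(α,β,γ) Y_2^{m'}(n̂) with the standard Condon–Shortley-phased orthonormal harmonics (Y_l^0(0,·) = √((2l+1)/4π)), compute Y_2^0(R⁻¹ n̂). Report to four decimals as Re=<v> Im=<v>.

Re=-0.1487 Im=0.0000

Need the full column D^2_{m',0} for m'=−2..2 at α=5.2509, β=1.0635, γ=3.3546.
cos(β/2)=0.861921, sin(β/2)=0.507042
d^2_{-2,0}: single k=2 term ⇒ +0.467842;  D = -0.221735-0.411959i
d^2_{-1,0}: k∈[1..2] ⇒ +0.795284 -0.275218 = +0.520067;  D = +0.266721-0.446463i
d^2_{0,0}: k∈[0..2] ⇒ +0.551912 -0.763983 +0.066096 = -0.145974;  D = -0.145974+0.000000i
d^2_{1,0}: k∈[0..1] ⇒ -0.795284 +0.275218 = -0.520067;  D = -0.266721-0.446463i
d^2_{2,0}: single k=0 term ⇒ +0.467842;  D = -0.221735+0.411959i
Y_2^{m'}(θ=2.1722,φ=5.5209) and Σ D·Y over m':
  (-0.2217-0.4120i)·(+0.0121+0.2623i)  (+0.2667-0.4465i)·(-0.2607-0.2489i)  (-0.1460+0.0000i)·(-0.0125+0.0000i)  (-0.2667-0.4465i)·(+0.2607-0.2489i)  (-0.2217+0.4120i)·(+0.0121-0.2623i)
Y_2^0(R⁻¹ n̂) = -0.148713+0.000000i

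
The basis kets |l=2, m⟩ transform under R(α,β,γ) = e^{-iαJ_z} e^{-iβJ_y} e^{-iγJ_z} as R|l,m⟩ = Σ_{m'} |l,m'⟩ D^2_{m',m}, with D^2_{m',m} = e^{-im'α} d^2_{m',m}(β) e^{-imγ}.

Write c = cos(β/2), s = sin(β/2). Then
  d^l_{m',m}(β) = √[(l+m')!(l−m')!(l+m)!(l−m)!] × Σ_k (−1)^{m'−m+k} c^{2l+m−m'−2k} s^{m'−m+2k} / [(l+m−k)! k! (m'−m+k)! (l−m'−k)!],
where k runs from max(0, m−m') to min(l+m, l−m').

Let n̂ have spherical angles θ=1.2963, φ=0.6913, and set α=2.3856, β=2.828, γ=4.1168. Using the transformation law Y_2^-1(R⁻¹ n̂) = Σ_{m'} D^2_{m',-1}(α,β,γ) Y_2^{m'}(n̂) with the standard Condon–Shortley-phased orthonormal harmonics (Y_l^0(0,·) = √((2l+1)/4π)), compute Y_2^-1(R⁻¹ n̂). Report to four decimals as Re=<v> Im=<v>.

Need the full column D^2_{m',-1} for m'=−2..2 at α=2.3856, β=2.8280, γ=4.1168.
cos(β/2)=0.156155, sin(β/2)=0.987733
d^2_{-2,-1}: single k=1 term ⇒ +0.007522;  D = -0.006464+0.003847i
d^2_{-1,-1}: k∈[0..1] ⇒ +0.000595 -0.071369 = -0.070774;  D = -0.069081-0.015391i
d^2_{0,-1}: k∈[0..1] ⇒ -0.009213 +0.368594 = +0.359382;  D = -0.201612-0.297503i
d^2_{1,-1}: k∈[0..1] ⇒ +0.071369 -0.951826 = -0.880457;  D = +0.140624-0.869154i
d^2_{2,-1}: single k=0 term ⇒ -0.300956;  D = -0.238783+0.183187i
Y_2^{m'}(θ=1.2963,φ=0.6913) and Σ D·Y over m':
  (-0.0065+0.0038i)·(+0.0670-0.3516i)  (-0.0691-0.0154i)·(+0.1553-0.1285i)  (-0.2016-0.2975i)·(-0.2459+0.0000i)  (+0.1406-0.8692i)·(-0.1553-0.1285i)  (-0.2388+0.1832i)·(+0.0670+0.3516i)
Y_2^-1(R⁻¹ n̂) = -0.176138+0.127383i

Re=-0.1761 Im=0.1274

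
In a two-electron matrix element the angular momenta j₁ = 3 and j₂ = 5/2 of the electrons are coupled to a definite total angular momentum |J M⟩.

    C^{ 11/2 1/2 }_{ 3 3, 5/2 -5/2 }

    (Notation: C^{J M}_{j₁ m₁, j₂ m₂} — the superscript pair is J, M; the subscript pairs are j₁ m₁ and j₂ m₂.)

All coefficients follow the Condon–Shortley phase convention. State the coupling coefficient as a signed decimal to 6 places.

√[12·0!6!5!/12! · 6!0!0!5!6!5!] = √(1244160000/77)
  +(−1)^0/∏(0,0,0,0,6,5)! = 1/86400  (running 1/86400)
⟨..|..⟩ = √(1244160000/77)·(1/86400) = +0.046524

+√(1/462) ≈ +0.046524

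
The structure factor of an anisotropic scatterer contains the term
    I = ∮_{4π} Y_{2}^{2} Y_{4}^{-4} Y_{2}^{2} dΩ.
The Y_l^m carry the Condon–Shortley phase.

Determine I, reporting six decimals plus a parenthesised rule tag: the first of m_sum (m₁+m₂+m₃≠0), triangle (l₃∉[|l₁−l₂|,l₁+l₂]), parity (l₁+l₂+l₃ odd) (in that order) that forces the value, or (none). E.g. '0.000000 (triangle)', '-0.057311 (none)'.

m-sum 0 ✓  L=8 even ✓  2≤2≤6 ✓
Π(2lᵢ+1) = 5×9×5 = 225
triangle coeff Δ(2,4,2) = 1/630
Σ_t [2,2]: t=2:+1/16 = 1/16
(3j)²=2/35 [(2 4 2; 0 0 0)], sign=+1
Σ_t [0,0]: t=0:+1/576 = 1/576
(3j)²=1/9 [(2 4 2; 2 -4 2)], sign=+1
⇒ 4πI² = 10/7
I = (+1)√(10/7/(4π)) = 0.33716777
No selection rule forces the value: the integral is nonzero (none).

0.337168 (none)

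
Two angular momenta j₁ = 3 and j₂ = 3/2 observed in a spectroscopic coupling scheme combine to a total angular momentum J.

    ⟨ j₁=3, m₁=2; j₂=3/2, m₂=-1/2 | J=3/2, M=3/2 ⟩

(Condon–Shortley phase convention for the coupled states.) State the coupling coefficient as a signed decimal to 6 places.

j₁+j₂−J=3  J+j₁−j₂=3  J−j₁+j₂=0  j₁+j₂+J+1=7
(j₁±m₁, j₂±m₂, J±M) = (5,1,1,2,3,0)
P² = 288/7
sum k=1..1:
  [1] −1/12 = -1/12
S = -1/12
C² = P²·S² = 2/7 ; C = -0.534522

-0.534522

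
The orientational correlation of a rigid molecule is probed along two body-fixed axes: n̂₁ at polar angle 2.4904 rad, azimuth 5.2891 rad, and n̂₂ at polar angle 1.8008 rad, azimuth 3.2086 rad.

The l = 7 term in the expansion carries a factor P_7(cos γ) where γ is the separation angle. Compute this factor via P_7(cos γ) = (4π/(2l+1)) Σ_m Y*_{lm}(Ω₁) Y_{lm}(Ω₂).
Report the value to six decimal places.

0.209976

Summing Y*_{l m}(θ₁,φ₁)·Y_{l m}(θ₂,φ₂) over m ∈ [−7, 7]; prefactor 4π/(2·7+1) = 0.837758:
  term(m=-7) = (-0.002579, 0.005677)   from Y*(Ω₁)=(0.011731, -0.009398), Y(Ω₂)=(-0.370030, 0.187521)
  term(m=-6) = (0.026728, -0.002234)   from Y*(Ω₁)=(-0.070083, -0.023122), Y(Ω₂)=(-0.334455, 0.142212)
  term(m=-5) = (0.012622, 0.018727)   from Y*(Ω₁)=(0.055341, 0.209688), Y(Ω₂)=(0.098347, -0.034241)
  term(m=-4) = (0.064890, -0.128374)   from Y*(Ω₁)=(0.276312, -0.305024), Y(Ω₂)=(0.337020, -0.092558)
  term(m=-3) = (-0.002047, 0.000085)   from Y*(Ω₁)=(-0.449398, -0.072218), Y(Ω₂)=(0.004410, -0.000899)
  term(m=-2) = (-0.020675, -0.033618)   from Y*(Ω₁)=(0.048930, 0.110344), Y(Ω₂)=(-0.324033, 0.043687)
  term(m=-1) = (0.007896, -0.014125)   from Y*(Ω₁)=(-0.191807, 0.294871), Y(Ω₂)=(-0.045900, 0.003080)
  term(m=+0) = (0.076969, 0.000000)   from Y*(Ω₁)=(0.241894, -0.000000), Y(Ω₂)=(0.318194, 0.000000)
  term(m=+1) = (0.007896, 0.014125)   from Y*(Ω₁)=(0.191807, 0.294871), Y(Ω₂)=(0.045900, 0.003080)
  term(m=+2) = (-0.020675, 0.033618)   from Y*(Ω₁)=(0.048930, -0.110344), Y(Ω₂)=(-0.324033, -0.043687)
  term(m=+3) = (-0.002047, -0.000085)   from Y*(Ω₁)=(0.449398, -0.072218), Y(Ω₂)=(-0.004410, -0.000899)
  term(m=+4) = (0.064890, 0.128374)   from Y*(Ω₁)=(0.276312, 0.305024), Y(Ω₂)=(0.337020, 0.092558)
  term(m=+5) = (0.012622, -0.018727)   from Y*(Ω₁)=(-0.055341, 0.209688), Y(Ω₂)=(-0.098347, -0.034241)
  term(m=+6) = (0.026728, 0.002234)   from Y*(Ω₁)=(-0.070083, 0.023122), Y(Ω₂)=(-0.334455, -0.142212)
  term(m=+7) = (-0.002579, -0.005677)   from Y*(Ω₁)=(-0.011731, -0.009398), Y(Ω₂)=(0.370030, 0.187521)
Accumulated sum (0.250640, 0.000000); after 4π/(2l+1) scaling, (0.209976, 0.000000) ⇒ P_7 = 0.209976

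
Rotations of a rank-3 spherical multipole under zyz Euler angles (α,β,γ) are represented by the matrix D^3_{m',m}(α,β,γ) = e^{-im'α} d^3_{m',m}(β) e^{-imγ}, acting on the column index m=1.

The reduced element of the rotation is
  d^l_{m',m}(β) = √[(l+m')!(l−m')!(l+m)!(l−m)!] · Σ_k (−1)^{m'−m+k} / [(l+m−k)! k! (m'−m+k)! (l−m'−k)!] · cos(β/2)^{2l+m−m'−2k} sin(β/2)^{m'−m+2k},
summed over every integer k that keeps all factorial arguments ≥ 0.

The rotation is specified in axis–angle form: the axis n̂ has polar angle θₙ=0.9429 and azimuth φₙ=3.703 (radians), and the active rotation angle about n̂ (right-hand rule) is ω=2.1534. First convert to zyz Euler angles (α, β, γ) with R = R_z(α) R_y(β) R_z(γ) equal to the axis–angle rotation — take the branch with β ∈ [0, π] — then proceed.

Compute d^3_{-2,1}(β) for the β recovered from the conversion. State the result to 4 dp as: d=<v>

d=0.3829

Axis–angle → zyz. n̂ = (sinθₙcosφₙ, sinθₙsinφₙ, cosθₙ) = (-0.685048, -0.430835, +0.587444), ω = 2.1534.
R = I cosω + sinω [n̂]ₓ + (1−cosω) n̂n̂ᵀ gives
  R = [+0.177295, -0.033004, -0.983604; +0.948065, -0.262454, +0.179696; -0.264081, -0.964380, -0.015241]
β = atan2(√(R₁₃²+R₂₃²), R₃₃) = 1.586038; α = atan2(R₂₃, R₁₃) mod 2π = 2.960894; γ = atan2(R₃₂, −R₃₁) mod 2π = 4.979672
d^3_{-2,1}(β=1.5860) via the finite sum:
With c≡cos(β/2)=0.701697 and s≡sin(β/2)=0.712475, N=[1·120·24·2]^{1/2}=75.894664
Admissible k: 3..4 (factorial args all ≥0)
  k=3: (−1)^0·75.8947/(12)·0.7017^3·0.7125^3 = +0.790294
  k=4: (−1)^1·75.8947/(24)·0.7017^1·0.7125^5 = -0.407379
d^3_{-2,1}(1.5860) = +0.790294 -0.407379 = +0.382915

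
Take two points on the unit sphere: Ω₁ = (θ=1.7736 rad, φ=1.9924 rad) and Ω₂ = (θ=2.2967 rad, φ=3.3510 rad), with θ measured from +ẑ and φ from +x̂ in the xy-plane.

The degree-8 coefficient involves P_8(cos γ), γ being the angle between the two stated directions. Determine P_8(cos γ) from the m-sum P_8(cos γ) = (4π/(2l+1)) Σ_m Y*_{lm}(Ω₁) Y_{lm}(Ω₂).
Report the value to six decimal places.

-0.221722

Summing Y*_{l m}(θ₁,φ₁)·Y_{l m}(θ₂,φ₂) over m ∈ [−8, 8]; prefactor 4π/(2·8+1) = 0.739198:
  term(m=-8) = -0.00279 + 0.02186j   from Y*(Ω₁)=-0.42512 - 0.10009j, Y(Ω₂)=-0.00526 - 0.05018j
  term(m=-7) = -0.06412 + 0.00549j   from Y*(Ω₁)=-0.06797 - 0.35274j, Y(Ω₂)=0.01876 - 0.17815j
  term(m=-6) = 0.01410 + 0.04598j   from Y*(Ω₁)=-0.10652 + 0.07476j, Y(Ω₂)=0.11426 - 0.35144j
  term(m=-5) = -0.14054 + 0.07858j   from Y*(Ω₁)=-0.30341 - 0.18073j, Y(Ω₂)=0.22803 - 0.39481j
  term(m=-4) = 0.00246 + 0.00279j   from Y*(Ω₁)=-0.00188 + 0.01615j, Y(Ω₂)=0.15330 - 0.17021j
  term(m=-3) = 0.04236 - 0.05730j   from Y*(Ω₁)=-0.31679 + 0.10008j, Y(Ω₂)=-0.17353 + 0.12605j
  term(m=-2) = 0.01144 + 0.00517j   from Y*(Ω₁)=-0.02325 - 0.02610j, Y(Ω₂)=-0.32797 + 0.14600j
  term(m=-1) = -0.00376 + 0.01745j   from Y*(Ω₁)=-0.13061 + 0.29121j, Y(Ω₂)=0.05470 - 0.01162j
  term(m=+0) = -0.01826 + 0.00000j   from Y*(Ω₁)=-0.04994 + 0.00000j, Y(Ω₂)=0.36567 + 0.00000j
  term(m=+1) = -0.00376 - 0.01745j   from Y*(Ω₁)=0.13061 + 0.29121j, Y(Ω₂)=-0.05470 - 0.01162j
  term(m=+2) = 0.01144 - 0.00517j   from Y*(Ω₁)=-0.02325 + 0.02610j, Y(Ω₂)=-0.32797 - 0.14600j
  term(m=+3) = 0.04236 + 0.05730j   from Y*(Ω₁)=0.31679 + 0.10008j, Y(Ω₂)=0.17353 + 0.12605j
  term(m=+4) = 0.00246 - 0.00279j   from Y*(Ω₁)=-0.00188 - 0.01615j, Y(Ω₂)=0.15330 + 0.17021j
  term(m=+5) = -0.14054 - 0.07858j   from Y*(Ω₁)=0.30341 - 0.18073j, Y(Ω₂)=-0.22803 - 0.39481j
  term(m=+6) = 0.01410 - 0.04598j   from Y*(Ω₁)=-0.10652 - 0.07476j, Y(Ω₂)=0.11426 + 0.35144j
  term(m=+7) = -0.06412 - 0.00549j   from Y*(Ω₁)=0.06797 - 0.35274j, Y(Ω₂)=-0.01876 - 0.17815j
  term(m=+8) = -0.00279 - 0.02186j   from Y*(Ω₁)=-0.42512 + 0.10009j, Y(Ω₂)=-0.00526 + 0.05018j
Accumulated sum -0.29995 + 0.00000j; after 4π/(2l+1) scaling, -0.22172 + 0.00000j ⇒ P_8 = -0.221722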